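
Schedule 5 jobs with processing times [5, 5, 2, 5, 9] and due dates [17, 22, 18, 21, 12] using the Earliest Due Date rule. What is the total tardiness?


Sort by due date (EDD order): [(9, 12), (5, 17), (2, 18), (5, 21), (5, 22)]
Compute completion times and tardiness:
  Job 1: p=9, d=12, C=9, tardiness=max(0,9-12)=0
  Job 2: p=5, d=17, C=14, tardiness=max(0,14-17)=0
  Job 3: p=2, d=18, C=16, tardiness=max(0,16-18)=0
  Job 4: p=5, d=21, C=21, tardiness=max(0,21-21)=0
  Job 5: p=5, d=22, C=26, tardiness=max(0,26-22)=4
Total tardiness = 4

4


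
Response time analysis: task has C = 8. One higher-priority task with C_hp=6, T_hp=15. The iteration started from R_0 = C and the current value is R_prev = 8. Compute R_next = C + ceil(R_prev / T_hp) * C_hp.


R_next = C + ceil(R_prev / T_hp) * C_hp
ceil(8 / 15) = ceil(0.5333) = 1
Interference = 1 * 6 = 6
R_next = 8 + 6 = 14

14


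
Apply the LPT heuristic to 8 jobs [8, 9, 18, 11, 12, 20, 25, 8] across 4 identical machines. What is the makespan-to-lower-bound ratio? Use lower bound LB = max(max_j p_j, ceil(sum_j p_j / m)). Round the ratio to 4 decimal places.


LPT order: [25, 20, 18, 12, 11, 9, 8, 8]
Machine loads after assignment: [25, 28, 27, 31]
LPT makespan = 31
Lower bound = max(max_job, ceil(total/4)) = max(25, 28) = 28
Ratio = 31 / 28 = 1.1071

1.1071


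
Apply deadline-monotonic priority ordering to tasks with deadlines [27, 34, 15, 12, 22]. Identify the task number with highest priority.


Sort tasks by relative deadline (ascending):
  Task 4: deadline = 12
  Task 3: deadline = 15
  Task 5: deadline = 22
  Task 1: deadline = 27
  Task 2: deadline = 34
Priority order (highest first): [4, 3, 5, 1, 2]
Highest priority task = 4

4


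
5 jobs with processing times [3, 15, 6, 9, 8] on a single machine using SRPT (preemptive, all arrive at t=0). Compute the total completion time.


Since all jobs arrive at t=0, SRPT equals SPT ordering.
SPT order: [3, 6, 8, 9, 15]
Completion times:
  Job 1: p=3, C=3
  Job 2: p=6, C=9
  Job 3: p=8, C=17
  Job 4: p=9, C=26
  Job 5: p=15, C=41
Total completion time = 3 + 9 + 17 + 26 + 41 = 96

96


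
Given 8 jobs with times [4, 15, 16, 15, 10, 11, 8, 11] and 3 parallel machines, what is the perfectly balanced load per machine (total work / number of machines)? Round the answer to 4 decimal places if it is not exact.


Total processing time = 4 + 15 + 16 + 15 + 10 + 11 + 8 + 11 = 90
Number of machines = 3
Ideal balanced load = 90 / 3 = 30.0

30.0


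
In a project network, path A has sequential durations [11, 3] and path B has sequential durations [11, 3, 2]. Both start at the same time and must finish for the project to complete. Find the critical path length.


Path A total = 11 + 3 = 14
Path B total = 11 + 3 + 2 = 16
Critical path = longest path = max(14, 16) = 16

16


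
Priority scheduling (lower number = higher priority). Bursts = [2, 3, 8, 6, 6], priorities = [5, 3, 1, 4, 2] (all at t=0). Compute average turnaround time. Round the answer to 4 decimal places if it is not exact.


Sort by priority (ascending = highest first):
Order: [(1, 8), (2, 6), (3, 3), (4, 6), (5, 2)]
Completion times:
  Priority 1, burst=8, C=8
  Priority 2, burst=6, C=14
  Priority 3, burst=3, C=17
  Priority 4, burst=6, C=23
  Priority 5, burst=2, C=25
Average turnaround = 87/5 = 17.4

17.4


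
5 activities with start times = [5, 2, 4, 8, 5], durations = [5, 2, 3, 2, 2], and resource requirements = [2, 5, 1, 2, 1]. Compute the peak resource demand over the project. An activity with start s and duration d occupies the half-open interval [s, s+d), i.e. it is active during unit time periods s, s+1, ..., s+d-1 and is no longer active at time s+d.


Each activity i is active on [start_i, start_i + duration_i).
Compute total resource usage per time slot:
  t=0: active resources = [], total = 0
  t=1: active resources = [], total = 0
  t=2: active resources = [5], total = 5
  t=3: active resources = [5], total = 5
  t=4: active resources = [1], total = 1
  t=5: active resources = [2, 1, 1], total = 4
  t=6: active resources = [2, 1, 1], total = 4
  t=7: active resources = [2], total = 2
  t=8: active resources = [2, 2], total = 4
  t=9: active resources = [2, 2], total = 4
Peak resource demand = 5

5


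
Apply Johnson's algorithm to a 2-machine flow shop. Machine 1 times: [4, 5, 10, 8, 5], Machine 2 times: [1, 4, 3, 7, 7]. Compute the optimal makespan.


Apply Johnson's rule:
  Group 1 (a <= b): [(5, 5, 7)]
  Group 2 (a > b): [(4, 8, 7), (2, 5, 4), (3, 10, 3), (1, 4, 1)]
Optimal job order: [5, 4, 2, 3, 1]
Schedule:
  Job 5: M1 done at 5, M2 done at 12
  Job 4: M1 done at 13, M2 done at 20
  Job 2: M1 done at 18, M2 done at 24
  Job 3: M1 done at 28, M2 done at 31
  Job 1: M1 done at 32, M2 done at 33
Makespan = 33

33


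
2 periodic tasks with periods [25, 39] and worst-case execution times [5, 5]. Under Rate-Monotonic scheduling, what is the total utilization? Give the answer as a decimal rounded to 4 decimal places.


Compute individual utilizations (exact fractions):
  Task 1: C/T = 5/25 = 1/5 (approx. 0.2)
  Task 2: C/T = 5/39 (approx. 0.1282)
Total utilization U = 1/5 + 5/39 = 64/195
Rounded to 4 decimal places: U = 0.3282
RM (Liu & Layland) bound for 2 tasks = 0.828427; compare with U = 64/195 (approx. 0.328205)
U <= bound, so schedulable by RM sufficient condition.

0.3282


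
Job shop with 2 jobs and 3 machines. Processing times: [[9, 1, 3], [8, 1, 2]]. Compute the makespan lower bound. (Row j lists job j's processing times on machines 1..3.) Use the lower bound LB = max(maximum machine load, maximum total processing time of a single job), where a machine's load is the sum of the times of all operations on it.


Machine loads:
  Machine 1: 9 + 8 = 17
  Machine 2: 1 + 1 = 2
  Machine 3: 3 + 2 = 5
Max machine load = 17
Job totals:
  Job 1: 13
  Job 2: 11
Max job total = 13
Lower bound = max(17, 13) = 17

17


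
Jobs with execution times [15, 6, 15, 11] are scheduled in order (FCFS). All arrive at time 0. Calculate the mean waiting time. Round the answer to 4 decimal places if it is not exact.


FCFS order (as given): [15, 6, 15, 11]
Waiting times:
  Job 1: wait = 0
  Job 2: wait = 15
  Job 3: wait = 21
  Job 4: wait = 36
Sum of waiting times = 72
Average waiting time = 72/4 = 18.0

18.0


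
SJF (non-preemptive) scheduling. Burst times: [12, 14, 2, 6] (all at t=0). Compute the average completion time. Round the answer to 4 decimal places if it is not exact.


SJF order (ascending): [2, 6, 12, 14]
Completion times:
  Job 1: burst=2, C=2
  Job 2: burst=6, C=8
  Job 3: burst=12, C=20
  Job 4: burst=14, C=34
Average completion = 64/4 = 16.0

16.0


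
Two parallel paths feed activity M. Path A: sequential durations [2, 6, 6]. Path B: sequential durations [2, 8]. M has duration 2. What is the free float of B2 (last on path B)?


ES(B2) = sum of predecessors on chain B = 2
EF(B2) = ES + duration = 2 + 8 = 10
Successor of B2 is M. ES(M) = max(sum(A), sum(B)) = max(14, 10) = 14
Free float = ES(successor) - EF(current) = 14 - 10 = 4

4


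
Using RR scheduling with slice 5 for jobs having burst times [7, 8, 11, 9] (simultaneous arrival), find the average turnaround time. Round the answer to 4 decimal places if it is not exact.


Time quantum = 5
Execution trace:
  J1 runs 5 units, time = 5
  J2 runs 5 units, time = 10
  J3 runs 5 units, time = 15
  J4 runs 5 units, time = 20
  J1 runs 2 units, time = 22
  J2 runs 3 units, time = 25
  J3 runs 5 units, time = 30
  J4 runs 4 units, time = 34
  J3 runs 1 units, time = 35
Finish times: [22, 25, 35, 34]
Average turnaround = 116/4 = 29.0

29.0


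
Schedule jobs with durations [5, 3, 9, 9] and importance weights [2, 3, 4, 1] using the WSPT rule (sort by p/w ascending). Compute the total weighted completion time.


Compute p/w ratios and sort ascending (WSPT): [(3, 3), (9, 4), (5, 2), (9, 1)]
Compute weighted completion times:
  Job (p=3,w=3): C=3, w*C=3*3=9
  Job (p=9,w=4): C=12, w*C=4*12=48
  Job (p=5,w=2): C=17, w*C=2*17=34
  Job (p=9,w=1): C=26, w*C=1*26=26
Total weighted completion time = 117

117


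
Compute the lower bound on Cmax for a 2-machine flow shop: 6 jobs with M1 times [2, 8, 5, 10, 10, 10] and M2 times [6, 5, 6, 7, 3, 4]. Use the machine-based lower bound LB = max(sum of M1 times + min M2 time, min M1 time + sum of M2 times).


LB1 = sum(M1 times) + min(M2 times) = 45 + 3 = 48
LB2 = min(M1 times) + sum(M2 times) = 2 + 31 = 33
Lower bound = max(LB1, LB2) = max(48, 33) = 48

48


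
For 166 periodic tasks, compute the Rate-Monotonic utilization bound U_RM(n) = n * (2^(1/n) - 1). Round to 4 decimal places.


Compute 2^(1/166) = 1.0041843153
Subtract 1: 1.0041843153 - 1 = 0.0041843153
Multiply by n: 166 * 0.0041843153 = 0.6945963398
Round to 4 dp: 0.6946

0.6946


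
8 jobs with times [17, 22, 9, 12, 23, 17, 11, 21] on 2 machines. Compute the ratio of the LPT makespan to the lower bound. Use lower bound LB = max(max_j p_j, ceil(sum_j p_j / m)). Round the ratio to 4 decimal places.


LPT order: [23, 22, 21, 17, 17, 12, 11, 9]
Machine loads after assignment: [66, 66]
LPT makespan = 66
Lower bound = max(max_job, ceil(total/2)) = max(23, 66) = 66
Ratio = 66 / 66 = 1.0

1.0


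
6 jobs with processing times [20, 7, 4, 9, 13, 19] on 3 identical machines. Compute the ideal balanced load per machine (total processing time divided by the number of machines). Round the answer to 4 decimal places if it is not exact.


Total processing time = 20 + 7 + 4 + 9 + 13 + 19 = 72
Number of machines = 3
Ideal balanced load = 72 / 3 = 24.0

24.0


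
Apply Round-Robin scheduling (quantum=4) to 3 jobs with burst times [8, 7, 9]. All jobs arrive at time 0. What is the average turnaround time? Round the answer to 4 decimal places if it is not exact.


Time quantum = 4
Execution trace:
  J1 runs 4 units, time = 4
  J2 runs 4 units, time = 8
  J3 runs 4 units, time = 12
  J1 runs 4 units, time = 16
  J2 runs 3 units, time = 19
  J3 runs 4 units, time = 23
  J3 runs 1 units, time = 24
Finish times: [16, 19, 24]
Average turnaround = 59/3 = 19.6667

19.6667


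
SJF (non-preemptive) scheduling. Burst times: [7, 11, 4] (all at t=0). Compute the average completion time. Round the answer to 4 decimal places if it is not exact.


SJF order (ascending): [4, 7, 11]
Completion times:
  Job 1: burst=4, C=4
  Job 2: burst=7, C=11
  Job 3: burst=11, C=22
Average completion = 37/3 = 12.3333

12.3333


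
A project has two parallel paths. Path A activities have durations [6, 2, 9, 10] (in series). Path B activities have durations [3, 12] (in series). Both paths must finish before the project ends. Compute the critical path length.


Path A total = 6 + 2 + 9 + 10 = 27
Path B total = 3 + 12 = 15
Critical path = longest path = max(27, 15) = 27

27


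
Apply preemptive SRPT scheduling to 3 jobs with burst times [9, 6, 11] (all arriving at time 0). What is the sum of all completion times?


Since all jobs arrive at t=0, SRPT equals SPT ordering.
SPT order: [6, 9, 11]
Completion times:
  Job 1: p=6, C=6
  Job 2: p=9, C=15
  Job 3: p=11, C=26
Total completion time = 6 + 15 + 26 = 47

47


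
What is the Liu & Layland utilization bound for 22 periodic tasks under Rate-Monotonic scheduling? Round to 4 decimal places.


Compute 2^(1/22) = 1.0320082797
Subtract 1: 1.0320082797 - 1 = 0.0320082797
Multiply by n: 22 * 0.0320082797 = 0.7041821534
Round to 4 dp: 0.7042

0.7042


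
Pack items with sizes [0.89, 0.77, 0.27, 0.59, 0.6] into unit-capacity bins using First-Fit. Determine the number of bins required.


Place items sequentially using First-Fit:
  Item 0.89 -> new Bin 1
  Item 0.77 -> new Bin 2
  Item 0.27 -> new Bin 3
  Item 0.59 -> Bin 3 (now 0.86)
  Item 0.6 -> new Bin 4
Total bins used = 4

4


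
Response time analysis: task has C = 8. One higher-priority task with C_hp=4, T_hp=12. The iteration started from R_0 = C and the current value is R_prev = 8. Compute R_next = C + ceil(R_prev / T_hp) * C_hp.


R_next = C + ceil(R_prev / T_hp) * C_hp
ceil(8 / 12) = ceil(0.6667) = 1
Interference = 1 * 4 = 4
R_next = 8 + 4 = 12

12


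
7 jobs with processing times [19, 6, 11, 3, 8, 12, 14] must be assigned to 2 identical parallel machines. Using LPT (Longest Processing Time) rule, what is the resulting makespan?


Sort jobs in decreasing order (LPT): [19, 14, 12, 11, 8, 6, 3]
Assign each job to the least loaded machine:
  Machine 1: jobs [19, 11, 6], load = 36
  Machine 2: jobs [14, 12, 8, 3], load = 37
Makespan = max load = 37

37


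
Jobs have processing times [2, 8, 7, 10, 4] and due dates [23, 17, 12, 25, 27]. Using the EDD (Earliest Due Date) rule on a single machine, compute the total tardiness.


Sort by due date (EDD order): [(7, 12), (8, 17), (2, 23), (10, 25), (4, 27)]
Compute completion times and tardiness:
  Job 1: p=7, d=12, C=7, tardiness=max(0,7-12)=0
  Job 2: p=8, d=17, C=15, tardiness=max(0,15-17)=0
  Job 3: p=2, d=23, C=17, tardiness=max(0,17-23)=0
  Job 4: p=10, d=25, C=27, tardiness=max(0,27-25)=2
  Job 5: p=4, d=27, C=31, tardiness=max(0,31-27)=4
Total tardiness = 6

6


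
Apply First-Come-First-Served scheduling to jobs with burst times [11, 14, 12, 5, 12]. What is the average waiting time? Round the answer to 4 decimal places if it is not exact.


FCFS order (as given): [11, 14, 12, 5, 12]
Waiting times:
  Job 1: wait = 0
  Job 2: wait = 11
  Job 3: wait = 25
  Job 4: wait = 37
  Job 5: wait = 42
Sum of waiting times = 115
Average waiting time = 115/5 = 23.0

23.0


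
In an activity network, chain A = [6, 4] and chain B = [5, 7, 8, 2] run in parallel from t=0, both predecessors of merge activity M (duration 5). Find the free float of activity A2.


ES(A2) = sum of predecessors on chain A = 6
EF(A2) = ES + duration = 6 + 4 = 10
Successor of A2 is M. ES(M) = max(sum(A), sum(B)) = max(10, 22) = 22
Free float = ES(successor) - EF(current) = 22 - 10 = 12

12


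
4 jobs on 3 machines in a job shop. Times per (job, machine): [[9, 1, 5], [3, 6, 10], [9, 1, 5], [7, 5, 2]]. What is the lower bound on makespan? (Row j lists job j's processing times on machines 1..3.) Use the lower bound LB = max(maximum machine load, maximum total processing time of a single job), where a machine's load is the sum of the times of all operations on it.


Machine loads:
  Machine 1: 9 + 3 + 9 + 7 = 28
  Machine 2: 1 + 6 + 1 + 5 = 13
  Machine 3: 5 + 10 + 5 + 2 = 22
Max machine load = 28
Job totals:
  Job 1: 15
  Job 2: 19
  Job 3: 15
  Job 4: 14
Max job total = 19
Lower bound = max(28, 19) = 28

28


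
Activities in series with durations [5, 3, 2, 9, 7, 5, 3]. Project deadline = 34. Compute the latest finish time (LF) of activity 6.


LF(activity 6) = deadline - sum of successor durations
Successors: activities 7 through 7 with durations [3]
Sum of successor durations = 3
LF = 34 - 3 = 31

31


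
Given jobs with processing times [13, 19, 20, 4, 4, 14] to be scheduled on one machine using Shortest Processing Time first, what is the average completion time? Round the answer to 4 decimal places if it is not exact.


Sort jobs by processing time (SPT order): [4, 4, 13, 14, 19, 20]
Compute completion times sequentially:
  Job 1: processing = 4, completes at 4
  Job 2: processing = 4, completes at 8
  Job 3: processing = 13, completes at 21
  Job 4: processing = 14, completes at 35
  Job 5: processing = 19, completes at 54
  Job 6: processing = 20, completes at 74
Sum of completion times = 196
Average completion time = 196/6 = 32.6667

32.6667


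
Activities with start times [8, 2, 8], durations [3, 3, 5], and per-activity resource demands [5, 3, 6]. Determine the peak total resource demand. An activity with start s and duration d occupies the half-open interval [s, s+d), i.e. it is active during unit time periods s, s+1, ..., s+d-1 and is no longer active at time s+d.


Each activity i is active on [start_i, start_i + duration_i).
Compute total resource usage per time slot:
  t=0: active resources = [], total = 0
  t=1: active resources = [], total = 0
  t=2: active resources = [3], total = 3
  t=3: active resources = [3], total = 3
  t=4: active resources = [3], total = 3
  t=5: active resources = [], total = 0
  t=6: active resources = [], total = 0
  t=7: active resources = [], total = 0
  t=8: active resources = [5, 6], total = 11
  t=9: active resources = [5, 6], total = 11
  t=10: active resources = [5, 6], total = 11
  t=11: active resources = [6], total = 6
  t=12: active resources = [6], total = 6
Peak resource demand = 11

11


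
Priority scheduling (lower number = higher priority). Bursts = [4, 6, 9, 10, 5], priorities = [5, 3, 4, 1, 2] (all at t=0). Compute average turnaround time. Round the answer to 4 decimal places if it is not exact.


Sort by priority (ascending = highest first):
Order: [(1, 10), (2, 5), (3, 6), (4, 9), (5, 4)]
Completion times:
  Priority 1, burst=10, C=10
  Priority 2, burst=5, C=15
  Priority 3, burst=6, C=21
  Priority 4, burst=9, C=30
  Priority 5, burst=4, C=34
Average turnaround = 110/5 = 22.0

22.0


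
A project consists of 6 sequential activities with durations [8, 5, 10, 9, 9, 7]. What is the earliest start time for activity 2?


Activity 2 starts after activities 1 through 1 complete.
Predecessor durations: [8]
ES = 8 = 8

8


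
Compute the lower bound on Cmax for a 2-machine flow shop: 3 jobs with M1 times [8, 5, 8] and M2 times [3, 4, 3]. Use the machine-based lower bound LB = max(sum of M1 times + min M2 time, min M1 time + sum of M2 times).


LB1 = sum(M1 times) + min(M2 times) = 21 + 3 = 24
LB2 = min(M1 times) + sum(M2 times) = 5 + 10 = 15
Lower bound = max(LB1, LB2) = max(24, 15) = 24

24


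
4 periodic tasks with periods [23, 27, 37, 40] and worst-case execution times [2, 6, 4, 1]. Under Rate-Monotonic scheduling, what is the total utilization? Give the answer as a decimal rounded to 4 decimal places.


Compute individual utilizations (exact fractions):
  Task 1: C/T = 2/23 (approx. 0.087)
  Task 2: C/T = 6/27 = 2/9 (approx. 0.2222)
  Task 3: C/T = 4/37 (approx. 0.1081)
  Task 4: C/T = 1/40 (approx. 0.025)
Total utilization U = 2/23 + 2/9 + 4/37 + 1/40 = 135499/306360
Rounded to 4 decimal places: U = 0.4423
RM (Liu & Layland) bound for 4 tasks = 0.756828; compare with U = 135499/306360 (approx. 0.442287)
U <= bound, so schedulable by RM sufficient condition.

0.4423


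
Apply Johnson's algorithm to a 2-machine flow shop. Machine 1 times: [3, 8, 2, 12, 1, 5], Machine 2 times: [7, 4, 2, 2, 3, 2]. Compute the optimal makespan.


Apply Johnson's rule:
  Group 1 (a <= b): [(5, 1, 3), (3, 2, 2), (1, 3, 7)]
  Group 2 (a > b): [(2, 8, 4), (4, 12, 2), (6, 5, 2)]
Optimal job order: [5, 3, 1, 2, 4, 6]
Schedule:
  Job 5: M1 done at 1, M2 done at 4
  Job 3: M1 done at 3, M2 done at 6
  Job 1: M1 done at 6, M2 done at 13
  Job 2: M1 done at 14, M2 done at 18
  Job 4: M1 done at 26, M2 done at 28
  Job 6: M1 done at 31, M2 done at 33
Makespan = 33

33


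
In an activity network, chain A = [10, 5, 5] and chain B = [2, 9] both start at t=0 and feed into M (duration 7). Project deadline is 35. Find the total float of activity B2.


Forward pass: ES(B2) = sum of predecessors on chain B = 2
EF = ES + duration = 2 + 9 = 11
Backward pass: LF(M) = deadline = 35; LS(M) = 35 - 7 = 28
LF(B2) = LS(M) - sum(successors on chain B) = 28 - 0 = 28
LS = LF - duration = 28 - 9 = 19
Total float = LS - ES = 19 - 2 = 17

17


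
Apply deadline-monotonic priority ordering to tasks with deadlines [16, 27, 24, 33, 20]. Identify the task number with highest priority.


Sort tasks by relative deadline (ascending):
  Task 1: deadline = 16
  Task 5: deadline = 20
  Task 3: deadline = 24
  Task 2: deadline = 27
  Task 4: deadline = 33
Priority order (highest first): [1, 5, 3, 2, 4]
Highest priority task = 1

1


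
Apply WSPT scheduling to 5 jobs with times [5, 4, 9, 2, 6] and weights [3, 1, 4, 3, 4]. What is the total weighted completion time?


Compute p/w ratios and sort ascending (WSPT): [(2, 3), (6, 4), (5, 3), (9, 4), (4, 1)]
Compute weighted completion times:
  Job (p=2,w=3): C=2, w*C=3*2=6
  Job (p=6,w=4): C=8, w*C=4*8=32
  Job (p=5,w=3): C=13, w*C=3*13=39
  Job (p=9,w=4): C=22, w*C=4*22=88
  Job (p=4,w=1): C=26, w*C=1*26=26
Total weighted completion time = 191

191


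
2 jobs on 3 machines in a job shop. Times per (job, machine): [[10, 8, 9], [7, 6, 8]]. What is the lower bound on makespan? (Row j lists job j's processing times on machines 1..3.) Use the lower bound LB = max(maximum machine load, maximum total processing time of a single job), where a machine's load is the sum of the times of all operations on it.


Machine loads:
  Machine 1: 10 + 7 = 17
  Machine 2: 8 + 6 = 14
  Machine 3: 9 + 8 = 17
Max machine load = 17
Job totals:
  Job 1: 27
  Job 2: 21
Max job total = 27
Lower bound = max(17, 27) = 27

27


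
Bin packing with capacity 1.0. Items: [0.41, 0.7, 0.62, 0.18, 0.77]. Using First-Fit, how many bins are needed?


Place items sequentially using First-Fit:
  Item 0.41 -> new Bin 1
  Item 0.7 -> new Bin 2
  Item 0.62 -> new Bin 3
  Item 0.18 -> Bin 1 (now 0.59)
  Item 0.77 -> new Bin 4
Total bins used = 4

4


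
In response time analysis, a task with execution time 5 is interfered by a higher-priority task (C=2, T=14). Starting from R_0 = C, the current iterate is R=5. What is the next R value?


R_next = C + ceil(R_prev / T_hp) * C_hp
ceil(5 / 14) = ceil(0.3571) = 1
Interference = 1 * 2 = 2
R_next = 5 + 2 = 7

7


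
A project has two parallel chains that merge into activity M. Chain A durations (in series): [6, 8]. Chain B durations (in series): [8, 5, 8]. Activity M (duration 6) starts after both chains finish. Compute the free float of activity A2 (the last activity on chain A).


ES(A2) = sum of predecessors on chain A = 6
EF(A2) = ES + duration = 6 + 8 = 14
Successor of A2 is M. ES(M) = max(sum(A), sum(B)) = max(14, 21) = 21
Free float = ES(successor) - EF(current) = 21 - 14 = 7

7


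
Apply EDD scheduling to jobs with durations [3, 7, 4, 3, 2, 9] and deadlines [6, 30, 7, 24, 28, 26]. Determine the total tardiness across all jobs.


Sort by due date (EDD order): [(3, 6), (4, 7), (3, 24), (9, 26), (2, 28), (7, 30)]
Compute completion times and tardiness:
  Job 1: p=3, d=6, C=3, tardiness=max(0,3-6)=0
  Job 2: p=4, d=7, C=7, tardiness=max(0,7-7)=0
  Job 3: p=3, d=24, C=10, tardiness=max(0,10-24)=0
  Job 4: p=9, d=26, C=19, tardiness=max(0,19-26)=0
  Job 5: p=2, d=28, C=21, tardiness=max(0,21-28)=0
  Job 6: p=7, d=30, C=28, tardiness=max(0,28-30)=0
Total tardiness = 0

0


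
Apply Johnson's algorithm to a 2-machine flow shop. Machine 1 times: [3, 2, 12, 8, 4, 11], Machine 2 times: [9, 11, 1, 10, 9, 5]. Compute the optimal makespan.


Apply Johnson's rule:
  Group 1 (a <= b): [(2, 2, 11), (1, 3, 9), (5, 4, 9), (4, 8, 10)]
  Group 2 (a > b): [(6, 11, 5), (3, 12, 1)]
Optimal job order: [2, 1, 5, 4, 6, 3]
Schedule:
  Job 2: M1 done at 2, M2 done at 13
  Job 1: M1 done at 5, M2 done at 22
  Job 5: M1 done at 9, M2 done at 31
  Job 4: M1 done at 17, M2 done at 41
  Job 6: M1 done at 28, M2 done at 46
  Job 3: M1 done at 40, M2 done at 47
Makespan = 47

47


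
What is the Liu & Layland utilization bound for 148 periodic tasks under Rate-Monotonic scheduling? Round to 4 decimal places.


Compute 2^(1/148) = 1.0046944113
Subtract 1: 1.0046944113 - 1 = 0.0046944113
Multiply by n: 148 * 0.0046944113 = 0.6947728724
Round to 4 dp: 0.6948

0.6948


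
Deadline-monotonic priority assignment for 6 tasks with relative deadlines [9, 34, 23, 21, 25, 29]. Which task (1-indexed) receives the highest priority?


Sort tasks by relative deadline (ascending):
  Task 1: deadline = 9
  Task 4: deadline = 21
  Task 3: deadline = 23
  Task 5: deadline = 25
  Task 6: deadline = 29
  Task 2: deadline = 34
Priority order (highest first): [1, 4, 3, 5, 6, 2]
Highest priority task = 1

1


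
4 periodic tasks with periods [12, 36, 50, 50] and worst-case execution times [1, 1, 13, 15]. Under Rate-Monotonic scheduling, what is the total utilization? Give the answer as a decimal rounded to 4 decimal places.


Compute individual utilizations (exact fractions):
  Task 1: C/T = 1/12 (approx. 0.0833)
  Task 2: C/T = 1/36 (approx. 0.0278)
  Task 3: C/T = 13/50 (approx. 0.26)
  Task 4: C/T = 15/50 = 3/10 (approx. 0.3)
Total utilization U = 1/12 + 1/36 + 13/50 + 3/10 = 151/225
Rounded to 4 decimal places: U = 0.6711
RM (Liu & Layland) bound for 4 tasks = 0.756828; compare with U = 151/225 (approx. 0.671111)
U <= bound, so schedulable by RM sufficient condition.

0.6711


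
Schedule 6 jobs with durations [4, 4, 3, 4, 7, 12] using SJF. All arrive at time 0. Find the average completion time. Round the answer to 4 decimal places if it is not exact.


SJF order (ascending): [3, 4, 4, 4, 7, 12]
Completion times:
  Job 1: burst=3, C=3
  Job 2: burst=4, C=7
  Job 3: burst=4, C=11
  Job 4: burst=4, C=15
  Job 5: burst=7, C=22
  Job 6: burst=12, C=34
Average completion = 92/6 = 15.3333

15.3333


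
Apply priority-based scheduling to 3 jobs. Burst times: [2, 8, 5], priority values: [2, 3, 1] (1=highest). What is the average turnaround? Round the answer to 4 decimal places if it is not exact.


Sort by priority (ascending = highest first):
Order: [(1, 5), (2, 2), (3, 8)]
Completion times:
  Priority 1, burst=5, C=5
  Priority 2, burst=2, C=7
  Priority 3, burst=8, C=15
Average turnaround = 27/3 = 9.0

9.0


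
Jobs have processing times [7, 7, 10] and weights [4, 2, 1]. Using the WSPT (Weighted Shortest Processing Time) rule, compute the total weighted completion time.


Compute p/w ratios and sort ascending (WSPT): [(7, 4), (7, 2), (10, 1)]
Compute weighted completion times:
  Job (p=7,w=4): C=7, w*C=4*7=28
  Job (p=7,w=2): C=14, w*C=2*14=28
  Job (p=10,w=1): C=24, w*C=1*24=24
Total weighted completion time = 80

80


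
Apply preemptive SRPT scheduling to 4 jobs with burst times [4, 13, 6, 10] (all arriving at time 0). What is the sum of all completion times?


Since all jobs arrive at t=0, SRPT equals SPT ordering.
SPT order: [4, 6, 10, 13]
Completion times:
  Job 1: p=4, C=4
  Job 2: p=6, C=10
  Job 3: p=10, C=20
  Job 4: p=13, C=33
Total completion time = 4 + 10 + 20 + 33 = 67

67


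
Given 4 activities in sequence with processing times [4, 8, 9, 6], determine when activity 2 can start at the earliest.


Activity 2 starts after activities 1 through 1 complete.
Predecessor durations: [4]
ES = 4 = 4

4


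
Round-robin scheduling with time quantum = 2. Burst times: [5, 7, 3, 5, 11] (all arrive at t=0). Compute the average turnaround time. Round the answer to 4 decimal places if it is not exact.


Time quantum = 2
Execution trace:
  J1 runs 2 units, time = 2
  J2 runs 2 units, time = 4
  J3 runs 2 units, time = 6
  J4 runs 2 units, time = 8
  J5 runs 2 units, time = 10
  J1 runs 2 units, time = 12
  J2 runs 2 units, time = 14
  J3 runs 1 units, time = 15
  J4 runs 2 units, time = 17
  J5 runs 2 units, time = 19
  J1 runs 1 units, time = 20
  J2 runs 2 units, time = 22
  J4 runs 1 units, time = 23
  J5 runs 2 units, time = 25
  J2 runs 1 units, time = 26
  J5 runs 2 units, time = 28
  J5 runs 2 units, time = 30
  J5 runs 1 units, time = 31
Finish times: [20, 26, 15, 23, 31]
Average turnaround = 115/5 = 23.0

23.0


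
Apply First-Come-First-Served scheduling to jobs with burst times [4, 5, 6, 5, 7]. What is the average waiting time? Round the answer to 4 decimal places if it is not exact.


FCFS order (as given): [4, 5, 6, 5, 7]
Waiting times:
  Job 1: wait = 0
  Job 2: wait = 4
  Job 3: wait = 9
  Job 4: wait = 15
  Job 5: wait = 20
Sum of waiting times = 48
Average waiting time = 48/5 = 9.6

9.6


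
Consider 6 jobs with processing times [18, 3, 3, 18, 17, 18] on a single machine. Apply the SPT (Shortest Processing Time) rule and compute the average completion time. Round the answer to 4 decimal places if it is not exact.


Sort jobs by processing time (SPT order): [3, 3, 17, 18, 18, 18]
Compute completion times sequentially:
  Job 1: processing = 3, completes at 3
  Job 2: processing = 3, completes at 6
  Job 3: processing = 17, completes at 23
  Job 4: processing = 18, completes at 41
  Job 5: processing = 18, completes at 59
  Job 6: processing = 18, completes at 77
Sum of completion times = 209
Average completion time = 209/6 = 34.8333

34.8333


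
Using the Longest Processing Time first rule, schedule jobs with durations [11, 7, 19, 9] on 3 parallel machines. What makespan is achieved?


Sort jobs in decreasing order (LPT): [19, 11, 9, 7]
Assign each job to the least loaded machine:
  Machine 1: jobs [19], load = 19
  Machine 2: jobs [11], load = 11
  Machine 3: jobs [9, 7], load = 16
Makespan = max load = 19

19


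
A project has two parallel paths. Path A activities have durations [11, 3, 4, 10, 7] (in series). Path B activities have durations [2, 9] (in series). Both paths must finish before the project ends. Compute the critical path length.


Path A total = 11 + 3 + 4 + 10 + 7 = 35
Path B total = 2 + 9 = 11
Critical path = longest path = max(35, 11) = 35

35


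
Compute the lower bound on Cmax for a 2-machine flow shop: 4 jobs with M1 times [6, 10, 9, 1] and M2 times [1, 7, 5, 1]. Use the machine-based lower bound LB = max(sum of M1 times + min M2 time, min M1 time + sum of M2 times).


LB1 = sum(M1 times) + min(M2 times) = 26 + 1 = 27
LB2 = min(M1 times) + sum(M2 times) = 1 + 14 = 15
Lower bound = max(LB1, LB2) = max(27, 15) = 27

27


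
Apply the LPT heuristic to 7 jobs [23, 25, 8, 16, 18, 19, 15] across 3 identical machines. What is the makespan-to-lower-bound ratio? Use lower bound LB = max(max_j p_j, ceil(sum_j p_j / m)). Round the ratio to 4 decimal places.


LPT order: [25, 23, 19, 18, 16, 15, 8]
Machine loads after assignment: [40, 39, 45]
LPT makespan = 45
Lower bound = max(max_job, ceil(total/3)) = max(25, 42) = 42
Ratio = 45 / 42 = 1.0714

1.0714


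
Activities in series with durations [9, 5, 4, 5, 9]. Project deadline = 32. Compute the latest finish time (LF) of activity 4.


LF(activity 4) = deadline - sum of successor durations
Successors: activities 5 through 5 with durations [9]
Sum of successor durations = 9
LF = 32 - 9 = 23

23


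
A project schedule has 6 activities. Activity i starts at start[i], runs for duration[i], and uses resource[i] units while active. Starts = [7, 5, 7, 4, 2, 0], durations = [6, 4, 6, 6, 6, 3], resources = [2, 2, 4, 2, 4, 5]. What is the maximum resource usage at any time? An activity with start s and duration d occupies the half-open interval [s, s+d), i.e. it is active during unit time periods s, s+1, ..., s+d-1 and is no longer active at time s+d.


Each activity i is active on [start_i, start_i + duration_i).
Compute total resource usage per time slot:
  t=0: active resources = [5], total = 5
  t=1: active resources = [5], total = 5
  t=2: active resources = [4, 5], total = 9
  t=3: active resources = [4], total = 4
  t=4: active resources = [2, 4], total = 6
  t=5: active resources = [2, 2, 4], total = 8
  t=6: active resources = [2, 2, 4], total = 8
  t=7: active resources = [2, 2, 4, 2, 4], total = 14
  t=8: active resources = [2, 2, 4, 2], total = 10
  t=9: active resources = [2, 4, 2], total = 8
  t=10: active resources = [2, 4], total = 6
  t=11: active resources = [2, 4], total = 6
  t=12: active resources = [2, 4], total = 6
Peak resource demand = 14

14


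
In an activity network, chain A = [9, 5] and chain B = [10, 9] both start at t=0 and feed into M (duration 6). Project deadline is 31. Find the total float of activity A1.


Forward pass: ES(A1) = sum of predecessors on chain A = 0
EF = ES + duration = 0 + 9 = 9
Backward pass: LF(M) = deadline = 31; LS(M) = 31 - 6 = 25
LF(A1) = LS(M) - sum(successors on chain A) = 25 - 5 = 20
LS = LF - duration = 20 - 9 = 11
Total float = LS - ES = 11 - 0 = 11

11


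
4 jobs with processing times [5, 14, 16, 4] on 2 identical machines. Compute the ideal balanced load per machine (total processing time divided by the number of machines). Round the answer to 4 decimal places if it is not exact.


Total processing time = 5 + 14 + 16 + 4 = 39
Number of machines = 2
Ideal balanced load = 39 / 2 = 19.5

19.5


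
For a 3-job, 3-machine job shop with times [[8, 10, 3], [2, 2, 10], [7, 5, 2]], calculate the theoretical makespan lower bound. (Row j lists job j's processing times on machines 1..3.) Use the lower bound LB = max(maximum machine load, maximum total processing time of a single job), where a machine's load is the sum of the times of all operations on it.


Machine loads:
  Machine 1: 8 + 2 + 7 = 17
  Machine 2: 10 + 2 + 5 = 17
  Machine 3: 3 + 10 + 2 = 15
Max machine load = 17
Job totals:
  Job 1: 21
  Job 2: 14
  Job 3: 14
Max job total = 21
Lower bound = max(17, 21) = 21

21


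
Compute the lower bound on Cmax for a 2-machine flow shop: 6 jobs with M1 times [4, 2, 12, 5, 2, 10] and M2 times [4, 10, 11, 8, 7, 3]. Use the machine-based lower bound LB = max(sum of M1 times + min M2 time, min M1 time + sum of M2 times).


LB1 = sum(M1 times) + min(M2 times) = 35 + 3 = 38
LB2 = min(M1 times) + sum(M2 times) = 2 + 43 = 45
Lower bound = max(LB1, LB2) = max(38, 45) = 45

45


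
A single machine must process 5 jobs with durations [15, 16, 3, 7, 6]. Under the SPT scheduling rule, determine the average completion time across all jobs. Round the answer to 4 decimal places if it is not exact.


Sort jobs by processing time (SPT order): [3, 6, 7, 15, 16]
Compute completion times sequentially:
  Job 1: processing = 3, completes at 3
  Job 2: processing = 6, completes at 9
  Job 3: processing = 7, completes at 16
  Job 4: processing = 15, completes at 31
  Job 5: processing = 16, completes at 47
Sum of completion times = 106
Average completion time = 106/5 = 21.2

21.2


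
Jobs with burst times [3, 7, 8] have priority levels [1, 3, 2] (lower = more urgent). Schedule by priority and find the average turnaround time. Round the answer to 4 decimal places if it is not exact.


Sort by priority (ascending = highest first):
Order: [(1, 3), (2, 8), (3, 7)]
Completion times:
  Priority 1, burst=3, C=3
  Priority 2, burst=8, C=11
  Priority 3, burst=7, C=18
Average turnaround = 32/3 = 10.6667

10.6667


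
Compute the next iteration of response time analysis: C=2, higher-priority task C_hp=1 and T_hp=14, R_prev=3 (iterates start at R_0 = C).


R_next = C + ceil(R_prev / T_hp) * C_hp
ceil(3 / 14) = ceil(0.2143) = 1
Interference = 1 * 1 = 1
R_next = 2 + 1 = 3
R_next = R_prev, so the iteration has converged (response time = 3).

3


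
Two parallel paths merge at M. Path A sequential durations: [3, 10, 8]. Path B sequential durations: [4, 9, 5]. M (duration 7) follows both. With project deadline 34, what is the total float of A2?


Forward pass: ES(A2) = sum of predecessors on chain A = 3
EF = ES + duration = 3 + 10 = 13
Backward pass: LF(M) = deadline = 34; LS(M) = 34 - 7 = 27
LF(A2) = LS(M) - sum(successors on chain A) = 27 - 8 = 19
LS = LF - duration = 19 - 10 = 9
Total float = LS - ES = 9 - 3 = 6

6


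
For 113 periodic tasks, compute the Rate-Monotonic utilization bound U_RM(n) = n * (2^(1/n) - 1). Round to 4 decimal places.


Compute 2^(1/113) = 1.0061528976
Subtract 1: 1.0061528976 - 1 = 0.0061528976
Multiply by n: 113 * 0.0061528976 = 0.6952774288
Round to 4 dp: 0.6953

0.6953


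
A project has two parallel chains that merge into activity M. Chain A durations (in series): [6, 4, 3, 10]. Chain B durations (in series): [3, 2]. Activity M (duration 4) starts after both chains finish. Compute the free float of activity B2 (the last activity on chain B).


ES(B2) = sum of predecessors on chain B = 3
EF(B2) = ES + duration = 3 + 2 = 5
Successor of B2 is M. ES(M) = max(sum(A), sum(B)) = max(23, 5) = 23
Free float = ES(successor) - EF(current) = 23 - 5 = 18

18


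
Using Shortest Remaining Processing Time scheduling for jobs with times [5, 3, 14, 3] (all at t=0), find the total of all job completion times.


Since all jobs arrive at t=0, SRPT equals SPT ordering.
SPT order: [3, 3, 5, 14]
Completion times:
  Job 1: p=3, C=3
  Job 2: p=3, C=6
  Job 3: p=5, C=11
  Job 4: p=14, C=25
Total completion time = 3 + 6 + 11 + 25 = 45

45


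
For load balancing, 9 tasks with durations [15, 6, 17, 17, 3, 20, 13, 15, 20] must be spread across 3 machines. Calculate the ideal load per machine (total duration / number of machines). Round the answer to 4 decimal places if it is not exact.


Total processing time = 15 + 6 + 17 + 17 + 3 + 20 + 13 + 15 + 20 = 126
Number of machines = 3
Ideal balanced load = 126 / 3 = 42.0

42.0


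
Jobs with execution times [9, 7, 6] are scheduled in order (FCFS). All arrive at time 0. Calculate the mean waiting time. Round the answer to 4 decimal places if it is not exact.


FCFS order (as given): [9, 7, 6]
Waiting times:
  Job 1: wait = 0
  Job 2: wait = 9
  Job 3: wait = 16
Sum of waiting times = 25
Average waiting time = 25/3 = 8.3333

8.3333


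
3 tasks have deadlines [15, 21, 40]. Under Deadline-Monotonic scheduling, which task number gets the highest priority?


Sort tasks by relative deadline (ascending):
  Task 1: deadline = 15
  Task 2: deadline = 21
  Task 3: deadline = 40
Priority order (highest first): [1, 2, 3]
Highest priority task = 1

1


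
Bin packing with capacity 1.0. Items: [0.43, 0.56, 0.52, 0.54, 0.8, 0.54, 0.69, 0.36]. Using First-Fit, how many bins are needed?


Place items sequentially using First-Fit:
  Item 0.43 -> new Bin 1
  Item 0.56 -> Bin 1 (now 0.99)
  Item 0.52 -> new Bin 2
  Item 0.54 -> new Bin 3
  Item 0.8 -> new Bin 4
  Item 0.54 -> new Bin 5
  Item 0.69 -> new Bin 6
  Item 0.36 -> Bin 2 (now 0.88)
Total bins used = 6

6


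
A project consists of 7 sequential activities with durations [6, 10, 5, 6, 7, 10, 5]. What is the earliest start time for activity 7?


Activity 7 starts after activities 1 through 6 complete.
Predecessor durations: [6, 10, 5, 6, 7, 10]
ES = 6 + 10 + 5 + 6 + 7 + 10 = 44

44


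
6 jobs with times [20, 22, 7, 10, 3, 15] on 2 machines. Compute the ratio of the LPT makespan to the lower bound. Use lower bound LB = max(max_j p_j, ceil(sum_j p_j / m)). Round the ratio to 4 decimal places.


LPT order: [22, 20, 15, 10, 7, 3]
Machine loads after assignment: [39, 38]
LPT makespan = 39
Lower bound = max(max_job, ceil(total/2)) = max(22, 39) = 39
Ratio = 39 / 39 = 1.0

1.0


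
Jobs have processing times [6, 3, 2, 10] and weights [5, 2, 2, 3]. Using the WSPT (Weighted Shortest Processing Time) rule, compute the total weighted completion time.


Compute p/w ratios and sort ascending (WSPT): [(2, 2), (6, 5), (3, 2), (10, 3)]
Compute weighted completion times:
  Job (p=2,w=2): C=2, w*C=2*2=4
  Job (p=6,w=5): C=8, w*C=5*8=40
  Job (p=3,w=2): C=11, w*C=2*11=22
  Job (p=10,w=3): C=21, w*C=3*21=63
Total weighted completion time = 129

129


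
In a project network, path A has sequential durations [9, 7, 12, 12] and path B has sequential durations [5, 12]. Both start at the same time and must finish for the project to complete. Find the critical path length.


Path A total = 9 + 7 + 12 + 12 = 40
Path B total = 5 + 12 = 17
Critical path = longest path = max(40, 17) = 40

40


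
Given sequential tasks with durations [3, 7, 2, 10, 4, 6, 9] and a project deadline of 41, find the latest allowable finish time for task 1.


LF(activity 1) = deadline - sum of successor durations
Successors: activities 2 through 7 with durations [7, 2, 10, 4, 6, 9]
Sum of successor durations = 38
LF = 41 - 38 = 3

3


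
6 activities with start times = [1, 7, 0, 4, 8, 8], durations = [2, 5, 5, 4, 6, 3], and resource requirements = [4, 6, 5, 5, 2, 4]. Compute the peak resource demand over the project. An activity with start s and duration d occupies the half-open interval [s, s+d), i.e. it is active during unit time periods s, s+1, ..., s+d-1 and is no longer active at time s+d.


Each activity i is active on [start_i, start_i + duration_i).
Compute total resource usage per time slot:
  t=0: active resources = [5], total = 5
  t=1: active resources = [4, 5], total = 9
  t=2: active resources = [4, 5], total = 9
  t=3: active resources = [5], total = 5
  t=4: active resources = [5, 5], total = 10
  t=5: active resources = [5], total = 5
  t=6: active resources = [5], total = 5
  t=7: active resources = [6, 5], total = 11
  t=8: active resources = [6, 2, 4], total = 12
  t=9: active resources = [6, 2, 4], total = 12
  t=10: active resources = [6, 2, 4], total = 12
  t=11: active resources = [6, 2], total = 8
  t=12: active resources = [2], total = 2
  t=13: active resources = [2], total = 2
Peak resource demand = 12

12
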